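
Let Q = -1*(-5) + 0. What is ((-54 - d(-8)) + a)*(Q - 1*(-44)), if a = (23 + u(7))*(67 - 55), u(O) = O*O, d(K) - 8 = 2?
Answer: 39200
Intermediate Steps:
d(K) = 10 (d(K) = 8 + 2 = 10)
u(O) = O²
Q = 5 (Q = 5 + 0 = 5)
a = 864 (a = (23 + 7²)*(67 - 55) = (23 + 49)*12 = 72*12 = 864)
((-54 - d(-8)) + a)*(Q - 1*(-44)) = ((-54 - 1*10) + 864)*(5 - 1*(-44)) = ((-54 - 10) + 864)*(5 + 44) = (-64 + 864)*49 = 800*49 = 39200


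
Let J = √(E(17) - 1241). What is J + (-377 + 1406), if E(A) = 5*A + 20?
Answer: 1029 + 4*I*√71 ≈ 1029.0 + 33.705*I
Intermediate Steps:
E(A) = 20 + 5*A
J = 4*I*√71 (J = √((20 + 5*17) - 1241) = √((20 + 85) - 1241) = √(105 - 1241) = √(-1136) = 4*I*√71 ≈ 33.705*I)
J + (-377 + 1406) = 4*I*√71 + (-377 + 1406) = 4*I*√71 + 1029 = 1029 + 4*I*√71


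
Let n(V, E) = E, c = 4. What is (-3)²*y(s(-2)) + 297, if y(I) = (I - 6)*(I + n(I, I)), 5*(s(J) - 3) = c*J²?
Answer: 7983/25 ≈ 319.32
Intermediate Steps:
s(J) = 3 + 4*J²/5 (s(J) = 3 + (4*J²)/5 = 3 + 4*J²/5)
y(I) = 2*I*(-6 + I) (y(I) = (I - 6)*(I + I) = (-6 + I)*(2*I) = 2*I*(-6 + I))
(-3)²*y(s(-2)) + 297 = (-3)²*(2*(3 + (⅘)*(-2)²)*(-6 + (3 + (⅘)*(-2)²))) + 297 = 9*(2*(3 + (⅘)*4)*(-6 + (3 + (⅘)*4))) + 297 = 9*(2*(3 + 16/5)*(-6 + (3 + 16/5))) + 297 = 9*(2*(31/5)*(-6 + 31/5)) + 297 = 9*(2*(31/5)*(⅕)) + 297 = 9*(62/25) + 297 = 558/25 + 297 = 7983/25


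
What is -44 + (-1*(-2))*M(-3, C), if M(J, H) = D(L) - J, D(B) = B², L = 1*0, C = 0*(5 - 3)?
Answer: -38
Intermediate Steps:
C = 0 (C = 0*2 = 0)
L = 0
M(J, H) = -J (M(J, H) = 0² - J = 0 - J = -J)
-44 + (-1*(-2))*M(-3, C) = -44 + (-1*(-2))*(-1*(-3)) = -44 + 2*3 = -44 + 6 = -38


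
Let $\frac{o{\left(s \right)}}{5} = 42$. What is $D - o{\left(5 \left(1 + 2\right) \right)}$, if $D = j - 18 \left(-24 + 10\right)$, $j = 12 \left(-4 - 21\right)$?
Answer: $-258$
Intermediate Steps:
$o{\left(s \right)} = 210$ ($o{\left(s \right)} = 5 \cdot 42 = 210$)
$j = -300$ ($j = 12 \left(-25\right) = -300$)
$D = -48$ ($D = -300 - 18 \left(-24 + 10\right) = -300 - 18 \left(-14\right) = -300 - -252 = -300 + 252 = -48$)
$D - o{\left(5 \left(1 + 2\right) \right)} = -48 - 210 = -258$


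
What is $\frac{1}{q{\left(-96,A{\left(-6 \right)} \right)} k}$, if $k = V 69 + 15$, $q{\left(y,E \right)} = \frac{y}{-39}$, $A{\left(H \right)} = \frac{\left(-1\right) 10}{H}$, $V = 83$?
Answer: $\frac{13}{183744} \approx 7.0751 \cdot 10^{-5}$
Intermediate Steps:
$A{\left(H \right)} = - \frac{10}{H}$
$q{\left(y,E \right)} = - \frac{y}{39}$ ($q{\left(y,E \right)} = y \left(- \frac{1}{39}\right) = - \frac{y}{39}$)
$k = 5742$ ($k = 83 \cdot 69 + 15 = 5727 + 15 = 5742$)
$\frac{1}{q{\left(-96,A{\left(-6 \right)} \right)} k} = \frac{1}{\left(- \frac{1}{39}\right) \left(-96\right) 5742} = \frac{1}{\frac{32}{13}} \cdot \frac{1}{5742} = \frac{13}{32} \cdot \frac{1}{5742} = \frac{13}{183744}$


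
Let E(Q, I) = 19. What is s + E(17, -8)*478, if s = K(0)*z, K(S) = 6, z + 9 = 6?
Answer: 9064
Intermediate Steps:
z = -3 (z = -9 + 6 = -3)
s = -18 (s = 6*(-3) = -18)
s + E(17, -8)*478 = -18 + 19*478 = -18 + 9082 = 9064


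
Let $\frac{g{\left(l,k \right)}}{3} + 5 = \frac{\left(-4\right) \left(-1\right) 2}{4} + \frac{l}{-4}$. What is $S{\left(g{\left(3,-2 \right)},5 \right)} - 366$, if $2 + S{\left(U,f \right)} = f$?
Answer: $-363$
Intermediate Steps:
$g{\left(l,k \right)} = -9 - \frac{3 l}{4}$ ($g{\left(l,k \right)} = -15 + 3 \left(\frac{\left(-4\right) \left(-1\right) 2}{4} + \frac{l}{-4}\right) = -15 + 3 \left(4 \cdot 2 \cdot \frac{1}{4} + l \left(- \frac{1}{4}\right)\right) = -15 + 3 \left(8 \cdot \frac{1}{4} - \frac{l}{4}\right) = -15 + 3 \left(2 - \frac{l}{4}\right) = -15 - \left(-6 + \frac{3 l}{4}\right) = -9 - \frac{3 l}{4}$)
$S{\left(U,f \right)} = -2 + f$
$S{\left(g{\left(3,-2 \right)},5 \right)} - 366 = \left(-2 + 5\right) - 366 = 3 - 366 = -363$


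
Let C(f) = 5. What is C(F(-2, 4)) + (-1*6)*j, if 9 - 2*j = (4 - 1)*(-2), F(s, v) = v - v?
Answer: -40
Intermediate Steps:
F(s, v) = 0
j = 15/2 (j = 9/2 - (4 - 1)*(-2)/2 = 9/2 - 3*(-2)/2 = 9/2 - ½*(-6) = 9/2 + 3 = 15/2 ≈ 7.5000)
C(F(-2, 4)) + (-1*6)*j = 5 - 1*6*(15/2) = 5 - 6*15/2 = 5 - 45 = -40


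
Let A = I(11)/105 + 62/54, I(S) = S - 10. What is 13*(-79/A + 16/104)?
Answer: -968327/1094 ≈ -885.13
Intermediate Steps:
I(S) = -10 + S
A = 1094/945 (A = (-10 + 11)/105 + 62/54 = 1*(1/105) + 62*(1/54) = 1/105 + 31/27 = 1094/945 ≈ 1.1577)
13*(-79/A + 16/104) = 13*(-79/1094/945 + 16/104) = 13*(-79*945/1094 + 16*(1/104)) = 13*(-74655/1094 + 2/13) = 13*(-968327/14222) = -968327/1094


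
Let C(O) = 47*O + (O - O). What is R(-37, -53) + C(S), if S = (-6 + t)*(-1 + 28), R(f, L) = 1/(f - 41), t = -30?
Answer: -3563353/78 ≈ -45684.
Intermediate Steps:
R(f, L) = 1/(-41 + f)
S = -972 (S = (-6 - 30)*(-1 + 28) = -36*27 = -972)
C(O) = 47*O (C(O) = 47*O + 0 = 47*O)
R(-37, -53) + C(S) = 1/(-41 - 37) + 47*(-972) = 1/(-78) - 45684 = -1/78 - 45684 = -3563353/78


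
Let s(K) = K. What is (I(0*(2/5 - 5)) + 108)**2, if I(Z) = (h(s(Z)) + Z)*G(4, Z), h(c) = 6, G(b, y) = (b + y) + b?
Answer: 24336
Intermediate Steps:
G(b, y) = y + 2*b
I(Z) = (6 + Z)*(8 + Z) (I(Z) = (6 + Z)*(Z + 2*4) = (6 + Z)*(Z + 8) = (6 + Z)*(8 + Z))
(I(0*(2/5 - 5)) + 108)**2 = ((6 + 0*(2/5 - 5))*(8 + 0*(2/5 - 5)) + 108)**2 = ((6 + 0*(-23/5))*(8 + 0*(-23/5)) + 108)**2 = ((6 + 0)*(8 + 0) + 108)**2 = (6*8 + 108)**2 = (48 + 108)**2 = 156**2 = 24336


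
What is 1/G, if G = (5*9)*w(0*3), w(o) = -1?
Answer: -1/45 ≈ -0.022222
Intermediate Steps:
G = -45 (G = (5*9)*(-1) = 45*(-1) = -45)
1/G = 1/(-45) = -1/45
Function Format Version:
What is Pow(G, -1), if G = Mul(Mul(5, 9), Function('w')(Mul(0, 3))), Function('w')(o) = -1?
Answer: Rational(-1, 45) ≈ -0.022222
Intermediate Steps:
G = -45 (G = Mul(Mul(5, 9), -1) = Mul(45, -1) = -45)
Pow(G, -1) = Pow(-45, -1) = Rational(-1, 45)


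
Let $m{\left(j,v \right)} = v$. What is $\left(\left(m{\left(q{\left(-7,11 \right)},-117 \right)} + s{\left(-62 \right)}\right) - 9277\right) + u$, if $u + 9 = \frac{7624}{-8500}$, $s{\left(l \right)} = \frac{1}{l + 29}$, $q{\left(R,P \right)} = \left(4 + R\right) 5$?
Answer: $- \frac{659450398}{70125} \approx -9403.9$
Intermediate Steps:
$q{\left(R,P \right)} = 20 + 5 R$
$s{\left(l \right)} = \frac{1}{29 + l}$
$u = - \frac{21031}{2125}$ ($u = -9 + \frac{7624}{-8500} = -9 + 7624 \left(- \frac{1}{8500}\right) = -9 - \frac{1906}{2125} = - \frac{21031}{2125} \approx -9.8969$)
$\left(\left(m{\left(q{\left(-7,11 \right)},-117 \right)} + s{\left(-62 \right)}\right) - 9277\right) + u = \left(\left(-117 + \frac{1}{29 - 62}\right) - 9277\right) - \frac{21031}{2125} = \left(\left(-117 + \frac{1}{-33}\right) - 9277\right) - \frac{21031}{2125} = \left(\left(-117 - \frac{1}{33}\right) - 9277\right) - \frac{21031}{2125} = \left(- \frac{3862}{33} - 9277\right) - \frac{21031}{2125} = - \frac{310003}{33} - \frac{21031}{2125} = - \frac{659450398}{70125}$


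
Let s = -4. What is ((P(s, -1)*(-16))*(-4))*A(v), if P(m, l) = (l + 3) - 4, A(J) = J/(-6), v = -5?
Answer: -320/3 ≈ -106.67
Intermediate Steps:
A(J) = -J/6 (A(J) = J*(-1/6) = -J/6)
P(m, l) = -1 + l (P(m, l) = (3 + l) - 4 = -1 + l)
((P(s, -1)*(-16))*(-4))*A(v) = (((-1 - 1)*(-16))*(-4))*(-1/6*(-5)) = (-2*(-16)*(-4))*(5/6) = (32*(-4))*(5/6) = -128*5/6 = -320/3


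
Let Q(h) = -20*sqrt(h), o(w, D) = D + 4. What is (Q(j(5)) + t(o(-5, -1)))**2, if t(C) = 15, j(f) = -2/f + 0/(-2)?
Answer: 65 - 120*I*sqrt(10) ≈ 65.0 - 379.47*I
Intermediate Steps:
o(w, D) = 4 + D
j(f) = -2/f (j(f) = -2/f + 0*(-1/2) = -2/f + 0 = -2/f)
(Q(j(5)) + t(o(-5, -1)))**2 = (-20*I*sqrt(10)/5 + 15)**2 = (-4*I*sqrt(10) + 15)**2 = (15 - 4*I*sqrt(10))**2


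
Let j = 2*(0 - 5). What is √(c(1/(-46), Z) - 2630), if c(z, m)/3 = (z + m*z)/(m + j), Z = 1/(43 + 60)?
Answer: I*√3340430898/1127 ≈ 51.283*I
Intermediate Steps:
Z = 1/103 ≈ 0.0097087
j = -10 (j = 2*(-5) = -10)
c(z, m) = 3*(z + m*z)/(-10 + m) (c(z, m) = 3*((z + m*z)/(m - 10)) = 3*((z + m*z)/(-10 + m)) = 3*(z + m*z)/(-10 + m))
√(c(1/(-46), Z) - 2630) = √(3*(1 + 1/103)/(-46*(-10 + 1/103)) - 2630) = √(3*(-1/46)*(104/103)/(-1029/103) - 2630) = √(3*(-1/46)*(-103/1029)*(104/103) - 2630) = √(52/7889 - 2630) = √(-20748018/7889) = I*√3340430898/1127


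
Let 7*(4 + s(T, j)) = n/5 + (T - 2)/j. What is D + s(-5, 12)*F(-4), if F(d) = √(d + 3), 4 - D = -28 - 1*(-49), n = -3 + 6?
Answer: -17 - 1679*I/420 ≈ -17.0 - 3.9976*I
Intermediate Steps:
n = 3
D = -17 (D = 4 - (-28 - 1*(-49)) = 4 - (-28 + 49) = 4 - 1*21 = 4 - 21 = -17)
F(d) = √(3 + d)
s(T, j) = -137/35 + (-2 + T)/(7*j) (s(T, j) = -4 + (3/5 + (T - 2)/j)/7 = -4 + (3*(⅕) + (-2 + T)/j)/7 = -4 + (⅗ + (-2 + T)/j)/7 = -4 + (3/35 + (-2 + T)/(7*j)) = -137/35 + (-2 + T)/(7*j))
D + s(-5, 12)*F(-4) = -17 + ((1/35)*(-10 - 137*12 + 5*(-5))/12)*√(3 - 4) = -17 + ((1/35)*(1/12)*(-10 - 1644 - 25))*√(-1) = -17 + ((1/35)*(1/12)*(-1679))*I = -17 - 1679*I/420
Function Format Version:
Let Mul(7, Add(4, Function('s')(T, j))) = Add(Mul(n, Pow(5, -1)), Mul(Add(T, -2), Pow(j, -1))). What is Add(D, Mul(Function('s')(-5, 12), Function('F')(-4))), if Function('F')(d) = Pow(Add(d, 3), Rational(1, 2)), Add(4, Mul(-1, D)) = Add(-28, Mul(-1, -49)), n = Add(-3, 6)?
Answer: Add(-17, Mul(Rational(-1679, 420), I)) ≈ Add(-17.000, Mul(-3.9976, I))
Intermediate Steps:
n = 3
D = -17 (D = Add(4, Mul(-1, Add(-28, Mul(-1, -49)))) = Add(4, Mul(-1, Add(-28, 49))) = Add(4, Mul(-1, 21)) = Add(4, -21) = -17)
Function('F')(d) = Pow(Add(3, d), Rational(1, 2))
Function('s')(T, j) = Add(Rational(-137, 35), Mul(Rational(1, 7), Pow(j, -1), Add(-2, T))) (Function('s')(T, j) = Add(-4, Mul(Rational(1, 7), Add(Mul(3, Pow(5, -1)), Mul(Add(T, -2), Pow(j, -1))))) = Add(-4, Mul(Rational(1, 7), Add(Mul(3, Rational(1, 5)), Mul(Add(-2, T), Pow(j, -1))))) = Add(-4, Mul(Rational(1, 7), Add(Rational(3, 5), Mul(Pow(j, -1), Add(-2, T))))) = Add(-4, Add(Rational(3, 35), Mul(Rational(1, 7), Pow(j, -1), Add(-2, T)))) = Add(Rational(-137, 35), Mul(Rational(1, 7), Pow(j, -1), Add(-2, T))))
Add(D, Mul(Function('s')(-5, 12), Function('F')(-4))) = Add(-17, Mul(Mul(Rational(1, 35), Pow(12, -1), Add(-10, Mul(-137, 12), Mul(5, -5))), Pow(Add(3, -4), Rational(1, 2)))) = Add(-17, Mul(Mul(Rational(1, 35), Rational(1, 12), Add(-10, -1644, -25)), Pow(-1, Rational(1, 2)))) = Add(-17, Mul(Mul(Rational(1, 35), Rational(1, 12), -1679), I)) = Add(-17, Mul(Rational(-1679, 420), I))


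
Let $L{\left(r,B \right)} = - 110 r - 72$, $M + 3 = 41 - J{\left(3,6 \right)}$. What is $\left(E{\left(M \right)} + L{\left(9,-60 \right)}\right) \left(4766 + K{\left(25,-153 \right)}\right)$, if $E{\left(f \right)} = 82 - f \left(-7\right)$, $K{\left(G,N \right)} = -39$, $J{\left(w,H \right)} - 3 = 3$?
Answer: $-3573612$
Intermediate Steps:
$J{\left(w,H \right)} = 6$ ($J{\left(w,H \right)} = 3 + 3 = 6$)
$M = 32$ ($M = -3 + \left(41 - 6\right) = -3 + 35 = 32$)
$E{\left(f \right)} = 82 + 7 f$ ($E{\left(f \right)} = 82 - - 7 f = 82 + 7 f$)
$L{\left(r,B \right)} = -72 - 110 r$
$\left(E{\left(M \right)} + L{\left(9,-60 \right)}\right) \left(4766 + K{\left(25,-153 \right)}\right) = \left(\left(82 + 7 \cdot 32\right) - 1062\right) \left(4766 - 39\right) = \left(\left(82 + 224\right) - 1062\right) 4727 = \left(306 - 1062\right) 4727 = \left(-756\right) 4727 = -3573612$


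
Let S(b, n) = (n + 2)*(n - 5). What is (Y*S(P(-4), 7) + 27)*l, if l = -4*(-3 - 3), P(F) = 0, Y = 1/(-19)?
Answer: 11880/19 ≈ 625.26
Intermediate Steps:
Y = -1/19 ≈ -0.052632
S(b, n) = (-5 + n)*(2 + n) (S(b, n) = (2 + n)*(-5 + n) = (-5 + n)*(2 + n))
l = 24 (l = -4*(-6) = 24)
(Y*S(P(-4), 7) + 27)*l = (-(-10 + 7² - 3*7)/19 + 27)*24 = (-(-10 + 49 - 21)/19 + 27)*24 = (-1/19*18 + 27)*24 = (-18/19 + 27)*24 = (495/19)*24 = 11880/19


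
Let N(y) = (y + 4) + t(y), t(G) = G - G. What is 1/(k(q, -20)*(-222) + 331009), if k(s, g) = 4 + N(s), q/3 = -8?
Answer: 1/334561 ≈ 2.9890e-6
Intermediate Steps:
q = -24 (q = 3*(-8) = -24)
t(G) = 0
N(y) = 4 + y (N(y) = (y + 4) + 0 = (4 + y) + 0 = 4 + y)
k(s, g) = 8 + s (k(s, g) = 4 + (4 + s) = 8 + s)
1/(k(q, -20)*(-222) + 331009) = 1/((8 - 24)*(-222) + 331009) = 1/(-16*(-222) + 331009) = 1/(3552 + 331009) = 1/334561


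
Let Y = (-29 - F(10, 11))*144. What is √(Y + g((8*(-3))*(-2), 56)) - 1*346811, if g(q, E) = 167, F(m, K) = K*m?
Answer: -346811 + I*√19849 ≈ -3.4681e+5 + 140.89*I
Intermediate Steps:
Y = -20016 (Y = (-29 - 11*10)*144 = (-29 - 1*110)*144 = (-29 - 110)*144 = -139*144 = -20016)
√(Y + g((8*(-3))*(-2), 56)) - 1*346811 = √(-20016 + 167) - 1*346811 = √(-19849) - 346811 = I*√19849 - 346811 = -346811 + I*√19849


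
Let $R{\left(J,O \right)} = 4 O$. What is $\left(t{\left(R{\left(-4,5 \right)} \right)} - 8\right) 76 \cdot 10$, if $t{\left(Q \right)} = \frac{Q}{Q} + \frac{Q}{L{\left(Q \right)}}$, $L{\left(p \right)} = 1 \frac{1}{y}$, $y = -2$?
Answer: $-35720$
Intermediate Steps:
$L{\left(p \right)} = - \frac{1}{2}$ ($L{\left(p \right)} = 1 \frac{1}{-2} = 1 \left(- \frac{1}{2}\right) = - \frac{1}{2}$)
$t{\left(Q \right)} = 1 - 2 Q$ ($t{\left(Q \right)} = \frac{Q}{Q} + \frac{Q}{- \frac{1}{2}} = 1 + Q \left(-2\right) = 1 - 2 Q$)
$\left(t{\left(R{\left(-4,5 \right)} \right)} - 8\right) 76 \cdot 10 = \left(\left(1 - 2 \cdot 4 \cdot 5\right) - 8\right) 76 \cdot 10 = \left(\left(1 - 40\right) - 8\right) 76 \cdot 10 = \left(-39 - 8\right) 76 \cdot 10 = \left(-47\right) 76 \cdot 10 = \left(-3572\right) 10 = -35720$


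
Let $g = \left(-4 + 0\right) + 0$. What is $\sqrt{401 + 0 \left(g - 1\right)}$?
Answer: $\sqrt{401} \approx 20.025$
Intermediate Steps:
$g = -4$ ($g = -4 + 0 = -4$)
$\sqrt{401 + 0 \left(g - 1\right)} = \sqrt{401 + 0 \left(-4 - 1\right)} = \sqrt{401 + 0 \left(-5\right)} = \sqrt{401 + 0} = \sqrt{401}$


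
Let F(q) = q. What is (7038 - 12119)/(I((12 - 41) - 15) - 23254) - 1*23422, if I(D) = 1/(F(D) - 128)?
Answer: -93679841826/3999689 ≈ -23422.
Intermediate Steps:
I(D) = 1/(-128 + D) (I(D) = 1/(D - 128) = 1/(-128 + D))
(7038 - 12119)/(I((12 - 41) - 15) - 23254) - 1*23422 = (7038 - 12119)/(1/(-128 + ((12 - 41) - 15)) - 23254) - 1*23422 = -5081/(1/(-128 + (-29 - 15)) - 23254) - 23422 = -5081/(1/(-128 - 44) - 23254) - 23422 = -5081/(1/(-172) - 23254) - 23422 = -5081/(-1/172 - 23254) - 23422 = -5081/(-3999689/172) - 23422 = -5081*(-172/3999689) - 23422 = 873932/3999689 - 23422 = -93679841826/3999689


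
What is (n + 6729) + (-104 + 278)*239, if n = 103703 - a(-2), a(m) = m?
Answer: 152020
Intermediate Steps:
n = 103705 (n = 103703 - 1*(-2) = 103703 + 2 = 103705)
(n + 6729) + (-104 + 278)*239 = (103705 + 6729) + (-104 + 278)*239 = 110434 + 174*239 = 110434 + 41586 = 152020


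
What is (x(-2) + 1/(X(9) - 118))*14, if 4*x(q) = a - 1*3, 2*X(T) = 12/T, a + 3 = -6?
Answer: -7413/176 ≈ -42.119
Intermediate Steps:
a = -9 (a = -3 - 6 = -9)
X(T) = 6/T (X(T) = (12/T)/2 = 6/T)
x(q) = -3 (x(q) = (-9 - 1*3)/4 = (-9 - 3)/4 = (¼)*(-12) = -3)
(x(-2) + 1/(X(9) - 118))*14 = (-3 + 1/(6/9 - 118))*14 = (-3 + 1/(6*(⅑) - 118))*14 = (-3 + 1/(⅔ - 118))*14 = (-3 + 1/(-352/3))*14 = (-3 - 3/352)*14 = -1059/352*14 = -7413/176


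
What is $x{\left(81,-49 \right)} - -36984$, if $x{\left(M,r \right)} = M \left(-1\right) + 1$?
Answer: $36904$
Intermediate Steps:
$x{\left(M,r \right)} = 1 - M$ ($x{\left(M,r \right)} = - M + 1 = 1 - M$)
$x{\left(81,-49 \right)} - -36984 = \left(1 - 81\right) - -36984 = \left(1 - 81\right) + 36984 = -80 + 36984 = 36904$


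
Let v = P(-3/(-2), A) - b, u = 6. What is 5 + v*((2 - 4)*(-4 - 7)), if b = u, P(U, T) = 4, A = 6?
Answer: -39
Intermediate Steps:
b = 6
v = -2 (v = 4 - 1*6 = 4 - 6 = -2)
5 + v*((2 - 4)*(-4 - 7)) = 5 - 2*(2 - 4)*(-4 - 7) = 5 - (-4)*(-11) = 5 - 2*22 = 5 - 44 = -39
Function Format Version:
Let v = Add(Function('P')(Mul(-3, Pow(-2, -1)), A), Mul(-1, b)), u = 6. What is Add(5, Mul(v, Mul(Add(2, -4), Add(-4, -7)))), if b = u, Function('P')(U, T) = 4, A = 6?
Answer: -39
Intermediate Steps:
b = 6
v = -2 (v = Add(4, Mul(-1, 6)) = Add(4, -6) = -2)
Add(5, Mul(v, Mul(Add(2, -4), Add(-4, -7)))) = Add(5, Mul(-2, Mul(Add(2, -4), Add(-4, -7)))) = Add(5, Mul(-2, Mul(-2, -11))) = Add(5, Mul(-2, 22)) = Add(5, -44) = -39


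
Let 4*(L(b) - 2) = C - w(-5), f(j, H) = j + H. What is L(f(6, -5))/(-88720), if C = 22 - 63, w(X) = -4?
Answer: 29/354880 ≈ 8.1718e-5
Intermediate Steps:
f(j, H) = H + j
C = -41
L(b) = -29/4 (L(b) = 2 + (-41 - 1*(-4))/4 = 2 + (-41 + 4)/4 = 2 + (1/4)*(-37) = 2 - 37/4 = -29/4)
L(f(6, -5))/(-88720) = -29/4/(-88720) = -29/4*(-1/88720) = 29/354880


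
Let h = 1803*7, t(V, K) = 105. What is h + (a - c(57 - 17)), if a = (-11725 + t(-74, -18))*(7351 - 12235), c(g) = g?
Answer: 56764661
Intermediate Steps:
a = 56752080 (a = (-11725 + 105)*(7351 - 12235) = -11620*(-4884) = 56752080)
h = 12621
h + (a - c(57 - 17)) = 12621 + (56752080 - (57 - 17)) = 12621 + (56752080 - 1*40) = 12621 + (56752080 - 40) = 12621 + 56752040 = 56764661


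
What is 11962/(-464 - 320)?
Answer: -5981/392 ≈ -15.258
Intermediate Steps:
11962/(-464 - 320) = 11962/(-784) = -1/784*11962 = -5981/392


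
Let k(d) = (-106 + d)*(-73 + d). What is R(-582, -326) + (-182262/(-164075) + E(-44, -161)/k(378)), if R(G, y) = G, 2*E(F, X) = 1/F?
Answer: -139160856214063/239565251200 ≈ -580.89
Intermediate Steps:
E(F, X) = 1/(2*F)
R(-582, -326) + (-182262/(-164075) + E(-44, -161)/k(378)) = -582 + (-182262/(-164075) + ((½)/(-44))/(7738 + 378² - 179*378)) = -582 + (-182262*(-1/164075) + ((½)*(-1/44))/(7738 + 142884 - 67662)) = -582 + (182262/164075 - 1/88/82960) = -582 + (182262/164075 - 1/88*1/82960) = -582 + (182262/164075 - 1/7300480) = -582 + 266119984337/239565251200 = -139160856214063/239565251200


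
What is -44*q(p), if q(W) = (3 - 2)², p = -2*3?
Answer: -44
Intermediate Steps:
p = -6
q(W) = 1 (q(W) = 1² = 1)
-44*q(p) = -44*1 = -44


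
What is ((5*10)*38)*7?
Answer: 13300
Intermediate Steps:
((5*10)*38)*7 = (50*38)*7 = 1900*7 = 13300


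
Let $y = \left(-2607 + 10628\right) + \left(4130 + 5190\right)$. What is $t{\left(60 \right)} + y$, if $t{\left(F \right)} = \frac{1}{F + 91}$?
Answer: $\frac{2618492}{151} \approx 17341.0$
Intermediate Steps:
$t{\left(F \right)} = \frac{1}{91 + F}$
$y = 17341$ ($y = 8021 + 9320 = 17341$)
$t{\left(60 \right)} + y = \frac{1}{91 + 60} + 17341 = \frac{1}{151} + 17341 = \frac{2618492}{151}$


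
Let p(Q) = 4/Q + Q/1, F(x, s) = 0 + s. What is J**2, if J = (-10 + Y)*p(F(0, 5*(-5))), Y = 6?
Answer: 6330256/625 ≈ 10128.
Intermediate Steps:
F(x, s) = s
p(Q) = Q + 4/Q (p(Q) = 4/Q + Q*1 = 4/Q + Q = Q + 4/Q)
J = 2516/25 (J = (-10 + 6)*(5*(-5) + 4/((5*(-5)))) = -4*(-25 + 4/(-25)) = -4*(-25 + 4*(-1/25)) = -4*(-25 - 4/25) = -4*(-629/25) = 2516/25 ≈ 100.64)
J**2 = (2516/25)**2 = 6330256/625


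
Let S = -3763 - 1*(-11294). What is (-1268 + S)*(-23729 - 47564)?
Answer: -446508059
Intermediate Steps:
S = 7531 (S = -3763 + 11294 = 7531)
(-1268 + S)*(-23729 - 47564) = (-1268 + 7531)*(-23729 - 47564) = 6263*(-71293) = -446508059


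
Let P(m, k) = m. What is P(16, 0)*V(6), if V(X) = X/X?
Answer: 16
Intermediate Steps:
V(X) = 1
P(16, 0)*V(6) = 16*1 = 16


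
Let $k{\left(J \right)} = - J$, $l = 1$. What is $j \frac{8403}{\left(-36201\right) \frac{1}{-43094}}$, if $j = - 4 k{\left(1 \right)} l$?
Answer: $\frac{482825176}{12067} \approx 40012.0$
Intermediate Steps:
$j = 4$ ($j = - 4 \left(\left(-1\right) 1\right) 1 = \left(-4\right) \left(-1\right) 1 = 4 \cdot 1 = 4$)
$j \frac{8403}{\left(-36201\right) \frac{1}{-43094}} = 4 \frac{8403}{\left(-36201\right) \frac{1}{-43094}} = 4 \frac{8403}{\left(-36201\right) \left(- \frac{1}{43094}\right)} = 4 \frac{8403}{\frac{36201}{43094}} = 4 \cdot 8403 \cdot \frac{43094}{36201} = 4 \cdot \frac{120706294}{12067} = \frac{482825176}{12067}$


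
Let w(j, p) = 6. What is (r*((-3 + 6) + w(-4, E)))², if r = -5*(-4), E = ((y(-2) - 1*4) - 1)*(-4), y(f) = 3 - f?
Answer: 32400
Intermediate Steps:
E = 0 (E = (((3 - 1*(-2)) - 1*4) - 1)*(-4) = (((3 + 2) - 4) - 1)*(-4) = ((5 - 4) - 1)*(-4) = (1 - 1)*(-4) = 0*(-4) = 0)
r = 20
(r*((-3 + 6) + w(-4, E)))² = (20*((-3 + 6) + 6))² = (20*(3 + 6))² = (20*9)² = 180² = 32400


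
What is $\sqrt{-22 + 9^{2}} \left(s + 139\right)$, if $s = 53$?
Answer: $192 \sqrt{59} \approx 1474.8$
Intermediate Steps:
$\sqrt{-22 + 9^{2}} \left(s + 139\right) = \sqrt{-22 + 9^{2}} \left(53 + 139\right) = \sqrt{-22 + 81} \cdot 192 = \sqrt{59} \cdot 192 = 192 \sqrt{59}$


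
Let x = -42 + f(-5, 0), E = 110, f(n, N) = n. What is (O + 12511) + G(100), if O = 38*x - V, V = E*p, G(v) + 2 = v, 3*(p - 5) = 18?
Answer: 9613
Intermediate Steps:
p = 11 (p = 5 + (⅓)*18 = 5 + 6 = 11)
G(v) = -2 + v
x = -47 (x = -42 - 5 = -47)
V = 1210 (V = 110*11 = 1210)
O = -2996 (O = 38*(-47) - 1*1210 = -1786 - 1210 = -2996)
(O + 12511) + G(100) = (-2996 + 12511) + (-2 + 100) = 9515 + 98 = 9613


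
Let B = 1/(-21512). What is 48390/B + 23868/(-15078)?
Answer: -2615946757818/2513 ≈ -1.0410e+9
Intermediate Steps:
B = -1/21512 ≈ -4.6486e-5
48390/B + 23868/(-15078) = 48390/(-1/21512) + 23868/(-15078) = 48390*(-21512) + 23868*(-1/15078) = -1040965680 - 3978/2513 = -2615946757818/2513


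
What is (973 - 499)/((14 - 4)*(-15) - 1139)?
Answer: -474/1289 ≈ -0.36773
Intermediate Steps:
(973 - 499)/((14 - 4)*(-15) - 1139) = 474/(10*(-15) - 1139) = 474/(-150 - 1139) = 474/(-1289) = 474*(-1/1289) = -474/1289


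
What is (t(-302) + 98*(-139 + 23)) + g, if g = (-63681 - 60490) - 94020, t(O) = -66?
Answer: -229625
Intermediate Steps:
g = -218191 (g = -124171 - 94020 = -218191)
(t(-302) + 98*(-139 + 23)) + g = (-66 + 98*(-139 + 23)) - 218191 = (-66 + 98*(-116)) - 218191 = (-66 - 11368) - 218191 = -11434 - 218191 = -229625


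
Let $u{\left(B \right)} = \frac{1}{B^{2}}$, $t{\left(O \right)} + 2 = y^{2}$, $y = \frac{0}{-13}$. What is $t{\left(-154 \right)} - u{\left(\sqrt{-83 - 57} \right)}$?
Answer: $- \frac{279}{140} \approx -1.9929$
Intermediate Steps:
$y = 0$ ($y = 0 \left(- \frac{1}{13}\right) = 0$)
$t{\left(O \right)} = -2$ ($t{\left(O \right)} = -2 + 0^{2} = -2 + 0 = -2$)
$u{\left(B \right)} = \frac{1}{B^{2}}$
$t{\left(-154 \right)} - u{\left(\sqrt{-83 - 57} \right)} = -2 - \frac{1}{-83 - 57} = -2 - \frac{1}{-140} = -2 - - \frac{1}{140} = -2 + \frac{1}{140} = - \frac{279}{140}$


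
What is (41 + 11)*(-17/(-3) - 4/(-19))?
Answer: 17420/57 ≈ 305.61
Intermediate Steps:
(41 + 11)*(-17/(-3) - 4/(-19)) = 52*(-17*(-1/3) - 4*(-1/19)) = 52*(17/3 + 4/19) = 52*(335/57) = 17420/57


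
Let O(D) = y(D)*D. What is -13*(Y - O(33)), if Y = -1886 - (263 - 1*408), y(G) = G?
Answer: 36790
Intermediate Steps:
O(D) = D² (O(D) = D*D = D²)
Y = -1741 (Y = -1886 - (263 - 408) = -1886 - 1*(-145) = -1886 + 145 = -1741)
-13*(Y - O(33)) = -13*(-1741 - 1*33²) = -13*(-1741 - 1*1089) = -13*(-1741 - 1089) = -13*(-2830) = 36790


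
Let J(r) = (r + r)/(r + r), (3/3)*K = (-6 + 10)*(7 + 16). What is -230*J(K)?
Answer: -230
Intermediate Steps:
K = 92 (K = (-6 + 10)*(7 + 16) = 4*23 = 92)
J(r) = 1 (J(r) = (2*r)/((2*r)) = (2*r)*(1/(2*r)) = 1)
-230*J(K) = -230*1 = -230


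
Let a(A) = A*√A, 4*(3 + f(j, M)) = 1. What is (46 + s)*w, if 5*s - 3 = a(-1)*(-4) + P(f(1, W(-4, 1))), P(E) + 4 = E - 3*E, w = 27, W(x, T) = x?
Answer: 12663/10 + 108*I/5 ≈ 1266.3 + 21.6*I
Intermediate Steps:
f(j, M) = -11/4 (f(j, M) = -3 + (¼)*1 = -3 + ¼ = -11/4)
a(A) = A^(3/2)
P(E) = -4 - 2*E (P(E) = -4 + (E - 3*E) = -4 - 2*E)
s = 9/10 + 4*I/5 (s = ⅗ + ((-1)^(3/2)*(-4) + (-4 - 2*(-11/4)))/5 = ⅗ + (-I*(-4) + (-4 + 11/2))/5 = ⅗ + (4*I + 3/2)/5 = ⅗ + (3/2 + 4*I)/5 = ⅗ + (3/10 + 4*I/5) = 9/10 + 4*I/5 ≈ 0.9 + 0.8*I)
(46 + s)*w = (46 + (9/10 + 4*I/5))*27 = (469/10 + 4*I/5)*27 = 12663/10 + 108*I/5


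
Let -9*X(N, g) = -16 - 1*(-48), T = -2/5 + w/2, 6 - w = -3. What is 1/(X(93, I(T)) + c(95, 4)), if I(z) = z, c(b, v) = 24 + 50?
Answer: 9/634 ≈ 0.014196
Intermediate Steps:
w = 9 (w = 6 - 1*(-3) = 6 + 3 = 9)
T = 41/10 (T = -2/5 + 9/2 = -2*⅕ + 9*(½) = -⅖ + 9/2 = 41/10 ≈ 4.1000)
c(b, v) = 74
X(N, g) = -32/9 (X(N, g) = -(-16 - 1*(-48))/9 = -(-16 + 48)/9 = -⅑*32 = -32/9)
1/(X(93, I(T)) + c(95, 4)) = 1/(-32/9 + 74) = 1/(634/9) = 9/634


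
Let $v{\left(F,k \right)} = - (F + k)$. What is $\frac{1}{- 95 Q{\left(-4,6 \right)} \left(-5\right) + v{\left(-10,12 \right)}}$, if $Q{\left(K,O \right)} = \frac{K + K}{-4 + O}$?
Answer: $- \frac{1}{1902} \approx -0.00052576$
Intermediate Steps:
$Q{\left(K,O \right)} = \frac{2 K}{-4 + O}$
$v{\left(F,k \right)} = - F - k$
$\frac{1}{- 95 Q{\left(-4,6 \right)} \left(-5\right) + v{\left(-10,12 \right)}} = \frac{1}{- 95 \cdot 2 \left(-4\right) \frac{1}{-4 + 6} \left(-5\right) - 2} = \frac{1}{- 95 \cdot 2 \left(-4\right) \frac{1}{2} \left(-5\right) + \left(10 - 12\right)} = \frac{1}{- 95 \cdot 2 \left(-4\right) \frac{1}{2} \left(-5\right) - 2} = \frac{1}{- 95 \left(\left(-4\right) \left(-5\right)\right) - 2} = \frac{1}{\left(-95\right) 20 - 2} = \frac{1}{-1900 - 2} = \frac{1}{-1902} = - \frac{1}{1902}$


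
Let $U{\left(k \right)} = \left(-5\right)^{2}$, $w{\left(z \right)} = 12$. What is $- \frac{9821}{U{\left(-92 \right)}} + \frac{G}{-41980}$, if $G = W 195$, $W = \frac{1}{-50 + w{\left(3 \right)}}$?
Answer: $- \frac{3133369433}{7976200} \approx -392.84$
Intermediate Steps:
$W = - \frac{1}{38}$ ($W = \frac{1}{-50 + 12} = \frac{1}{-38} = - \frac{1}{38} \approx -0.026316$)
$U{\left(k \right)} = 25$
$G = - \frac{195}{38}$ ($G = \left(- \frac{1}{38}\right) 195 = - \frac{195}{38} \approx -5.1316$)
$- \frac{9821}{U{\left(-92 \right)}} + \frac{G}{-41980} = - \frac{9821}{25} - \frac{195}{38 \left(-41980\right)} = \left(-9821\right) \frac{1}{25} - - \frac{39}{319048} = - \frac{9821}{25} + \frac{39}{319048} = - \frac{3133369433}{7976200}$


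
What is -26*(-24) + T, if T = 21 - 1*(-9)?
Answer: 654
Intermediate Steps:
T = 30 (T = 21 + 9 = 30)
-26*(-24) + T = -26*(-24) + 30 = 624 + 30 = 654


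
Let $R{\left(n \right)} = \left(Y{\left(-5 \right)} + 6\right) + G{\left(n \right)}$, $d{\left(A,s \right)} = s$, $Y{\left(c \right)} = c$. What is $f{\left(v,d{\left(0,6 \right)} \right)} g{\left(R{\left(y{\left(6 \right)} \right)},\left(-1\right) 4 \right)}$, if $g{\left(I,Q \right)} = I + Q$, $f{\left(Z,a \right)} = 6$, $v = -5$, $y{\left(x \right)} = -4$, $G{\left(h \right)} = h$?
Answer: $-42$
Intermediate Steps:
$R{\left(n \right)} = 1 + n$ ($R{\left(n \right)} = \left(-5 + 6\right) + n = 1 + n$)
$f{\left(v,d{\left(0,6 \right)} \right)} g{\left(R{\left(y{\left(6 \right)} \right)},\left(-1\right) 4 \right)} = 6 \left(\left(1 - 4\right) - 4\right) = 6 \left(-3 - 4\right) = 6 \left(-7\right) = -42$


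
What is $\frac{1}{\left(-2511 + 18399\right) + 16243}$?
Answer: $\frac{1}{32131} \approx 3.1123 \cdot 10^{-5}$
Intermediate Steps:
$\frac{1}{\left(-2511 + 18399\right) + 16243} = \frac{1}{15888 + 16243} = \frac{1}{32131}$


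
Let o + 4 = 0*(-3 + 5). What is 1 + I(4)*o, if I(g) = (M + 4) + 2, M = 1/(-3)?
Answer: -65/3 ≈ -21.667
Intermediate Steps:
M = -1/3 ≈ -0.33333
o = -4 (o = -4 + 0*(-3 + 5) = -4 + 0*2 = -4 + 0 = -4)
I(g) = 17/3 (I(g) = (-1/3 + 4) + 2 = 11/3 + 2 = 17/3)
1 + I(4)*o = 1 + (17/3)*(-4) = 1 - 68/3 = -65/3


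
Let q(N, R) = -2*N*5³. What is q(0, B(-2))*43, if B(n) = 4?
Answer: 0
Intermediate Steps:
q(N, R) = -250*N (q(N, R) = -2*N*125 = -250*N)
q(0, B(-2))*43 = -250*0*43 = 0*43 = 0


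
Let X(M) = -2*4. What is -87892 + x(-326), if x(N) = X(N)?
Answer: -87900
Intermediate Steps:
X(M) = -8
x(N) = -8
-87892 + x(-326) = -87892 - 8 = -87900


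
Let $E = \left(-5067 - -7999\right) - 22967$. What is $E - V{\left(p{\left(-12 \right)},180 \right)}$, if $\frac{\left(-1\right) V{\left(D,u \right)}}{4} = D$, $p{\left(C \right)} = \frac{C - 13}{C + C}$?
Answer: $- \frac{120185}{6} \approx -20031.0$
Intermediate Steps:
$p{\left(C \right)} = \frac{-13 + C}{2 C}$
$V{\left(D,u \right)} = - 4 D$
$E = -20035$ ($E = \left(-5067 + 7999\right) - 22967 = 2932 - 22967 = -20035$)
$E - V{\left(p{\left(-12 \right)},180 \right)} = -20035 - - 4 \frac{-13 - 12}{2 \left(-12\right)} = -20035 - - 4 \cdot \frac{1}{2} \left(- \frac{1}{12}\right) \left(-25\right) = -20035 - \left(-4\right) \frac{25}{24} = -20035 - - \frac{25}{6} = -20035 + \frac{25}{6} = - \frac{120185}{6}$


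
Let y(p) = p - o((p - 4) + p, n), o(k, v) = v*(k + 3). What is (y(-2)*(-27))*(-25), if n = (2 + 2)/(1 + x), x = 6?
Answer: 4050/7 ≈ 578.57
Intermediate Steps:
n = 4/7 (n = (2 + 2)/(1 + 6) = 4/7 ≈ 0.57143)
o(k, v) = v*(3 + k)
y(p) = 4/7 - p/7 (y(p) = p - 4*(3 + ((p - 4) + p))/7 = p - 4*(3 + ((-4 + p) + p))/7 = p - 4*(3 + (-4 + 2*p))/7 = p - 4*(-1 + 2*p)/7 = p - (-4/7 + 8*p/7) = p + (4/7 - 8*p/7) = 4/7 - p/7)
(y(-2)*(-27))*(-25) = ((4/7 - ⅐*(-2))*(-27))*(-25) = ((4/7 + 2/7)*(-27))*(-25) = ((6/7)*(-27))*(-25) = -162/7*(-25) = 4050/7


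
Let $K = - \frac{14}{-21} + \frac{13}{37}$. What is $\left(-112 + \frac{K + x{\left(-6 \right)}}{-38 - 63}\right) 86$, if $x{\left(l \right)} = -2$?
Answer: $- \frac{107974978}{11211} \approx -9631.2$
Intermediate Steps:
$K = \frac{113}{111}$ ($K = \left(-14\right) \left(- \frac{1}{21}\right) + 13 \cdot \frac{1}{37} = \frac{2}{3} + \frac{13}{37} = \frac{113}{111} \approx 1.018$)
$\left(-112 + \frac{K + x{\left(-6 \right)}}{-38 - 63}\right) 86 = \left(-112 + \frac{\frac{113}{111} - 2}{-38 - 63}\right) 86 = \left(-112 - \frac{109}{111 \left(-101\right)}\right) 86 = \left(-112 - - \frac{109}{11211}\right) 86 = \left(-112 + \frac{109}{11211}\right) 86 = \left(- \frac{1255523}{11211}\right) 86 = - \frac{107974978}{11211}$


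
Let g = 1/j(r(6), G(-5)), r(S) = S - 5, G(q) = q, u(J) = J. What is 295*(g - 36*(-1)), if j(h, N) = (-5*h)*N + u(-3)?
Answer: 233935/22 ≈ 10633.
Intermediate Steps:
r(S) = -5 + S
j(h, N) = -3 - 5*N*h (j(h, N) = (-5*h)*N - 3 = -5*N*h - 3 = -3 - 5*N*h)
g = 1/22 (g = 1/(-3 - 5*(-5)*(-5 + 6)) = 1/(-3 - 5*(-5)*1) = 1/(-3 + 25) = 1/22 ≈ 0.045455)
295*(g - 36*(-1)) = 295*(1/22 - 36*(-1)) = 295*(1/22 + 36) = 295*(793/22) = 233935/22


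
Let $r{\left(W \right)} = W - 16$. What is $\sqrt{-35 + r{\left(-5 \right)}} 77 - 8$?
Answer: $-8 + 154 i \sqrt{14} \approx -8.0 + 576.21 i$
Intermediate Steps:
$r{\left(W \right)} = -16 + W$ ($r{\left(W \right)} = W - 16 = -16 + W$)
$\sqrt{-35 + r{\left(-5 \right)}} 77 - 8 = \sqrt{-35 - 21} \cdot 77 - 8 = \sqrt{-56} \cdot 77 - 8 = 2 i \sqrt{14} \cdot 77 - 8 = 154 i \sqrt{14} - 8 = -8 + 154 i \sqrt{14}$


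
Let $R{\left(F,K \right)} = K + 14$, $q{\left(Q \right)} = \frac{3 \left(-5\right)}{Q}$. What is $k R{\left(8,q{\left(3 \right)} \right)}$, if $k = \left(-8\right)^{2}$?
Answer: $576$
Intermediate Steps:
$q{\left(Q \right)} = - \frac{15}{Q}$
$k = 64$
$R{\left(F,K \right)} = 14 + K$
$k R{\left(8,q{\left(3 \right)} \right)} = 64 \left(14 - \frac{15}{3}\right) = 64 \left(14 - 5\right) = 64 \cdot 9 = 576$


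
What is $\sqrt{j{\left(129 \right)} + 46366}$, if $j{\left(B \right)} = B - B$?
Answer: $\sqrt{46366} \approx 215.33$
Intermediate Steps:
$j{\left(B \right)} = 0$
$\sqrt{j{\left(129 \right)} + 46366} = \sqrt{0 + 46366} = \sqrt{46366}$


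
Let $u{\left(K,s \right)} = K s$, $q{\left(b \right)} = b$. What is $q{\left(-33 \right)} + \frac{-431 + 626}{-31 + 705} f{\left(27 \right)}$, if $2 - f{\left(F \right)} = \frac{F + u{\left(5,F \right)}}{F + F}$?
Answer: $- \frac{22437}{674} \approx -33.289$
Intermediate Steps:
$f{\left(F \right)} = -1$ ($f{\left(F \right)} = 2 - \frac{F + 5 F}{F + F} = 2 - \frac{6 F}{2 F} = 2 - 6 F \frac{1}{2 F} = 2 - 3 = -1$)
$q{\left(-33 \right)} + \frac{-431 + 626}{-31 + 705} f{\left(27 \right)} = -33 + \frac{-431 + 626}{-31 + 705} \left(-1\right) = -33 + \frac{195}{674} \left(-1\right) = -33 - \frac{195}{674} = - \frac{22437}{674}$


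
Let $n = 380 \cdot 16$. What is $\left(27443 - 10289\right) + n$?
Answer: $23234$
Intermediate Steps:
$n = 6080$
$\left(27443 - 10289\right) + n = \left(27443 - 10289\right) + 6080 = 17154 + 6080 = 23234$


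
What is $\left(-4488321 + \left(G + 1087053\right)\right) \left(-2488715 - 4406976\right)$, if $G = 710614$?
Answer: $18553918571914$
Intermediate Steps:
$\left(-4488321 + \left(G + 1087053\right)\right) \left(-2488715 - 4406976\right) = \left(-4488321 + \left(710614 + 1087053\right)\right) \left(-2488715 - 4406976\right) = \left(-4488321 + 1797667\right) \left(-6895691\right) = \left(-2690654\right) \left(-6895691\right) = 18553918571914$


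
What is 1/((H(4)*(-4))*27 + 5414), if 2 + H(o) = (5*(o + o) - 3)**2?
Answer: -1/142222 ≈ -7.0313e-6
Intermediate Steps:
H(o) = -2 + (-3 + 10*o)**2 (H(o) = -2 + (5*(o + o) - 3)**2 = -2 + (5*(2*o) - 3)**2 = -2 + (10*o - 3)**2 = -2 + (-3 + 10*o)**2)
1/((H(4)*(-4))*27 + 5414) = 1/(((-2 + (-3 + 10*4)**2)*(-4))*27 + 5414) = 1/(((-2 + (-3 + 40)**2)*(-4))*27 + 5414) = 1/(((-2 + 37**2)*(-4))*27 + 5414) = 1/(((-2 + 1369)*(-4))*27 + 5414) = 1/((1367*(-4))*27 + 5414) = 1/(-5468*27 + 5414) = 1/(-147636 + 5414) = 1/(-142222) = -1/142222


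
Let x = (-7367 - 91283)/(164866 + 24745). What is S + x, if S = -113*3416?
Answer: -73191461538/189611 ≈ -3.8601e+5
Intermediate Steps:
x = -98650/189611 ≈ -0.52028
S = -386008
S + x = -386008 - 98650/189611 = -73191461538/189611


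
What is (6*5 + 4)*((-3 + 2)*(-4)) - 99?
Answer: 37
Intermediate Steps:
(6*5 + 4)*((-3 + 2)*(-4)) - 99 = (30 + 4)*(-1*(-4)) - 99 = 34*4 - 99 = 136 - 99 = 37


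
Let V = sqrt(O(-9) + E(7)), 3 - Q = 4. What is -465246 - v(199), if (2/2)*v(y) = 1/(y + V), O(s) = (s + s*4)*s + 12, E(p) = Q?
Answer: -18230664709/39185 + 4*sqrt(26)/39185 ≈ -4.6525e+5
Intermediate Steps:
Q = -1 (Q = 3 - 1*4 = 3 - 4 = -1)
E(p) = -1
O(s) = 12 + 5*s**2 (O(s) = (s + 4*s)*s + 12 = (5*s)*s + 12 = 5*s**2 + 12 = 12 + 5*s**2)
V = 4*sqrt(26) (V = sqrt((12 + 5*(-9)**2) - 1) = sqrt((12 + 5*81) - 1) = sqrt((12 + 405) - 1) = sqrt(417 - 1) = sqrt(416) = 4*sqrt(26) ≈ 20.396)
v(y) = 1/(y + 4*sqrt(26))
-465246 - v(199) = -465246 - 1/(199 + 4*sqrt(26))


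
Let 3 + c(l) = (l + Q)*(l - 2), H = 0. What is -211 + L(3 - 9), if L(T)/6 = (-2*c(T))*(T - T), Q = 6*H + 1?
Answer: -211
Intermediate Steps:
Q = 1 (Q = 6*0 + 1 = 0 + 1 = 1)
c(l) = -3 + (1 + l)*(-2 + l) (c(l) = -3 + (l + 1)*(l - 2) = -3 + (1 + l)*(-2 + l))
L(T) = 0 (L(T) = 6*((-2*(-5 + T² - T))*(T - T)) = 6*((10 - 2*T² + 2*T)*0) = 6*0 = 0)
-211 + L(3 - 9) = -211 + 0 = -211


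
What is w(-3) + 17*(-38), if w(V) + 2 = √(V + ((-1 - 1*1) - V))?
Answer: -648 + I*√2 ≈ -648.0 + 1.4142*I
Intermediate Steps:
w(V) = -2 + I*√2 (w(V) = -2 + √(V + ((-1 - 1*1) - V)) = -2 + √(V + ((-1 - 1) - V)) = -2 + √(V + (-2 - V)) = -2 + √(-2) = -2 + I*√2)
w(-3) + 17*(-38) = (-2 + I*√2) + 17*(-38) = (-2 + I*√2) - 646 = -648 + I*√2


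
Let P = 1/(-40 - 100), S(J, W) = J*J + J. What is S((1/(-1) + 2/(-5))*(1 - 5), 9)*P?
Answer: -33/125 ≈ -0.26400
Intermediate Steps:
S(J, W) = J + J**2 (S(J, W) = J**2 + J = J + J**2)
P = -1/140 (P = 1/(-140) = -1/140 ≈ -0.0071429)
S((1/(-1) + 2/(-5))*(1 - 5), 9)*P = (((1/(-1) + 2/(-5))*(1 - 5))*(1 + (1/(-1) + 2/(-5))*(1 - 5)))*(-1/140) = (((1*(-1) + 2*(-1/5))*(-4))*(1 + (1*(-1) + 2*(-1/5))*(-4)))*(-1/140) = (((-1 - 2/5)*(-4))*(1 + (-1 - 2/5)*(-4)))*(-1/140) = ((-7/5*(-4))*(1 - 7/5*(-4)))*(-1/140) = (28*(1 + 28/5)/5)*(-1/140) = ((28/5)*(33/5))*(-1/140) = (924/25)*(-1/140) = -33/125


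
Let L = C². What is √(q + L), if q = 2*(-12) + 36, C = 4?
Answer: 2*√7 ≈ 5.2915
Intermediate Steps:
L = 16 (L = 4² = 16)
q = 12 (q = -24 + 36 = 12)
√(q + L) = √(12 + 16) = √28 = 2*√7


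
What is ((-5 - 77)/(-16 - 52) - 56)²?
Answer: 3470769/1156 ≈ 3002.4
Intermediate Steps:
((-5 - 77)/(-16 - 52) - 56)² = (-82/(-68) - 56)² = (-82*(-1/68) - 56)² = (41/34 - 56)² = (-1863/34)² = 3470769/1156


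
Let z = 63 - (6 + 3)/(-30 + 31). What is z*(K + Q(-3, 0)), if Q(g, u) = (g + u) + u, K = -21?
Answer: -1296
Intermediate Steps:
Q(g, u) = g + 2*u
z = 54 (z = 63 - 9/1 = 63 - 9 = 54)
z*(K + Q(-3, 0)) = 54*(-21 + (-3 + 2*0)) = 54*(-21 + (-3 + 0)) = 54*(-21 - 3) = 54*(-24) = -1296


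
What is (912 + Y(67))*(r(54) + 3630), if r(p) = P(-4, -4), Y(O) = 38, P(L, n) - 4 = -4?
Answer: 3448500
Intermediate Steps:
P(L, n) = 0 (P(L, n) = 4 - 4 = 0)
r(p) = 0
(912 + Y(67))*(r(54) + 3630) = (912 + 38)*(0 + 3630) = 950*3630 = 3448500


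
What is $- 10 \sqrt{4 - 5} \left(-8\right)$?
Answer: $80 i \approx 80.0 i$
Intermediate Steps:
$- 10 \sqrt{4 - 5} \left(-8\right) = - 10 \sqrt{-1} \left(-8\right) = - 10 i \left(-8\right) = 80 i$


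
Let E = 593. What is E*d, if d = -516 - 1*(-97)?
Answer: -248467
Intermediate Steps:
d = -419 (d = -516 + 97 = -419)
E*d = 593*(-419) = -248467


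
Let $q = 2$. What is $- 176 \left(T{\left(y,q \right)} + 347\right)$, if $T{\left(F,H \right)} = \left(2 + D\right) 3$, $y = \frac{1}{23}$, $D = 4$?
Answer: $-64240$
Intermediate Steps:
$y = \frac{1}{23} \approx 0.043478$
$T{\left(F,H \right)} = 18$ ($T{\left(F,H \right)} = \left(2 + 4\right) 3 = 6 \cdot 3 = 18$)
$- 176 \left(T{\left(y,q \right)} + 347\right) = - 176 \left(18 + 347\right) = \left(-176\right) 365 = -64240$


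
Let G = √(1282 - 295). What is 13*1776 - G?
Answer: 23088 - √987 ≈ 23057.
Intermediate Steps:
G = √987 ≈ 31.417
13*1776 - G = 13*1776 - √987 = 23088 - √987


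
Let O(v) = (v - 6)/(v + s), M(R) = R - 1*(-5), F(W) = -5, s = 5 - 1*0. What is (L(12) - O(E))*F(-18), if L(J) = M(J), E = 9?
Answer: -1175/14 ≈ -83.929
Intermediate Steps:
s = 5 (s = 5 + 0 = 5)
M(R) = 5 + R (M(R) = R + 5 = 5 + R)
L(J) = 5 + J
O(v) = (-6 + v)/(5 + v) (O(v) = (v - 6)/(v + 5) = (-6 + v)/(5 + v))
(L(12) - O(E))*F(-18) = ((5 + 12) - (-6 + 9)/(5 + 9))*(-5) = (17 - 3/14)*(-5) = (235/14)*(-5) = -1175/14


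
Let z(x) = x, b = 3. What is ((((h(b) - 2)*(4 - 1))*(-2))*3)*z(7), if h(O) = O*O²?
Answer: -3150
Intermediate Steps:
h(O) = O³
((((h(b) - 2)*(4 - 1))*(-2))*3)*z(7) = ((((3³ - 2)*(4 - 1))*(-2))*3)*7 = ((((27 - 2)*3)*(-2))*3)*7 = (((25*3)*(-2))*3)*7 = ((75*(-2))*3)*7 = -150*3*7 = -450*7 = -3150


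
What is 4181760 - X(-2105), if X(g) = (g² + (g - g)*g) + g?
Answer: -247160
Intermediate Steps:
X(g) = g + g² (X(g) = (g² + 0*g) + g = (g² + 0) + g = g² + g = g + g²)
4181760 - X(-2105) = 4181760 - (-2105)*(1 - 2105) = 4181760 - (-2105)*(-2104) = 4181760 - 1*4428920 = 4181760 - 4428920 = -247160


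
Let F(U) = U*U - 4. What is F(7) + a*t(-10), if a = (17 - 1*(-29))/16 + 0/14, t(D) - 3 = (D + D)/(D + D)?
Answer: 113/2 ≈ 56.500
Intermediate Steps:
t(D) = 4 (t(D) = 3 + (D + D)/(D + D) = 3 + (2*D)/((2*D)) = 3 + (2*D)*(1/(2*D)) = 3 + 1 = 4)
a = 23/8 (a = (17 + 29)*(1/16) + 0*(1/14) = 46*(1/16) + 0 = 23/8 + 0 = 23/8 ≈ 2.8750)
F(U) = -4 + U² (F(U) = U² - 4 = -4 + U²)
F(7) + a*t(-10) = (-4 + 7²) + (23/8)*4 = (-4 + 49) + 23/2 = 45 + 23/2 = 113/2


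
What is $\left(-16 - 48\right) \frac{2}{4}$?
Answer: $-32$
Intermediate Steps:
$\left(-16 - 48\right) \frac{2}{4} = - 64 \cdot 2 \cdot \frac{1}{4} = \left(-64\right) \frac{1}{2} = -32$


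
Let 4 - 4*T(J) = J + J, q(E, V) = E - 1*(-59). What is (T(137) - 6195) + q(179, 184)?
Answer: -12049/2 ≈ -6024.5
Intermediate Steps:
q(E, V) = 59 + E (q(E, V) = E + 59 = 59 + E)
T(J) = 1 - J/2 (T(J) = 1 - (J + J)/4 = 1 - J/2)
(T(137) - 6195) + q(179, 184) = ((1 - ½*137) - 6195) + (59 + 179) = ((1 - 137/2) - 6195) + 238 = (-135/2 - 6195) + 238 = -12525/2 + 238 = -12049/2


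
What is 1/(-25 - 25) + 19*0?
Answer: -1/50 ≈ -0.020000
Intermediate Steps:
1/(-25 - 25) + 19*0 = 1/(-50) + 0 = -1/50 + 0 = -1/50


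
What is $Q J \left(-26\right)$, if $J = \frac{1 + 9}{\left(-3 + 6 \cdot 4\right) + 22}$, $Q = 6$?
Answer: $- \frac{1560}{43} \approx -36.279$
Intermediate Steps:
$J = \frac{10}{43}$ ($J = \frac{10}{\left(-3 + 24\right) + 22} = \frac{10}{21 + 22} = \frac{10}{43} \approx 0.23256$)
$Q J \left(-26\right) = 6 \cdot \frac{10}{43} \left(-26\right) = \frac{60}{43} \left(-26\right) = - \frac{1560}{43}$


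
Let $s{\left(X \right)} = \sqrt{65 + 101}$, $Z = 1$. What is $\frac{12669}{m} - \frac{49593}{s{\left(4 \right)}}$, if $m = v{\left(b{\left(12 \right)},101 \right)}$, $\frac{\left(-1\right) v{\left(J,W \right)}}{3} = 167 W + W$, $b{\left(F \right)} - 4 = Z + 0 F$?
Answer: $- \frac{4223}{16968} - \frac{49593 \sqrt{166}}{166} \approx -3849.4$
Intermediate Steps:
$s{\left(X \right)} = \sqrt{166}$
$b{\left(F \right)} = 5$ ($b{\left(F \right)} = 4 + \left(1 + 0 F\right) = 4 + \left(1 + 0\right) = 4 + 1 = 5$)
$v{\left(J,W \right)} = - 504 W$ ($v{\left(J,W \right)} = - 3 \left(167 W + W\right) = - 3 \cdot 168 W = - 504 W$)
$m = -50904$ ($m = \left(-504\right) 101 = -50904$)
$\frac{12669}{m} - \frac{49593}{s{\left(4 \right)}} = \frac{12669}{-50904} - \frac{49593}{\sqrt{166}} = 12669 \left(- \frac{1}{50904}\right) - 49593 \frac{\sqrt{166}}{166} = - \frac{4223}{16968} - \frac{49593 \sqrt{166}}{166}$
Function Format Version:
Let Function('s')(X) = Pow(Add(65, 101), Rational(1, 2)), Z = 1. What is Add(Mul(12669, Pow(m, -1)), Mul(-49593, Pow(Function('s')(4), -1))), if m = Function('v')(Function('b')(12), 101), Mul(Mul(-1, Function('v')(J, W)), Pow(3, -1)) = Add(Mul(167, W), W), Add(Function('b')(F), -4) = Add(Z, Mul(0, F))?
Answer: Add(Rational(-4223, 16968), Mul(Rational(-49593, 166), Pow(166, Rational(1, 2)))) ≈ -3849.4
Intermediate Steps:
Function('s')(X) = Pow(166, Rational(1, 2))
Function('b')(F) = 5 (Function('b')(F) = Add(4, Add(1, Mul(0, F))) = Add(4, Add(1, 0)) = Add(4, 1) = 5)
Function('v')(J, W) = Mul(-504, W) (Function('v')(J, W) = Mul(-3, Add(Mul(167, W), W)) = Mul(-3, Mul(168, W)) = Mul(-504, W))
m = -50904 (m = Mul(-504, 101) = -50904)
Add(Mul(12669, Pow(m, -1)), Mul(-49593, Pow(Function('s')(4), -1))) = Add(Mul(12669, Pow(-50904, -1)), Mul(-49593, Pow(Pow(166, Rational(1, 2)), -1))) = Add(Mul(12669, Rational(-1, 50904)), Mul(-49593, Mul(Rational(1, 166), Pow(166, Rational(1, 2))))) = Add(Rational(-4223, 16968), Mul(Rational(-49593, 166), Pow(166, Rational(1, 2))))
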